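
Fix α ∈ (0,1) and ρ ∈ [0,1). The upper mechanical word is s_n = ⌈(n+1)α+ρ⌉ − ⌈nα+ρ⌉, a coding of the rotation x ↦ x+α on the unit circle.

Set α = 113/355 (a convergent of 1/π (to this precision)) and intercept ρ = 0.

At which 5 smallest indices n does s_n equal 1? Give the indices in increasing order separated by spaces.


0 3 6 9 12

n=0: ⌈113/355⌉−⌈0/355⌉ = 1−0 = 1  ← one
n=1: ⌈226/355⌉−⌈113/355⌉ = 1−1 = 0
n=2: ⌈339/355⌉−⌈226/355⌉ = 1−1 = 0
n=3: ⌈452/355⌉−⌈339/355⌉ = 2−1 = 1  ← one
n=4: ⌈565/355⌉−⌈452/355⌉ = 2−2 = 0
n=5: ⌈678/355⌉−⌈565/355⌉ = 2−2 = 0
n=6: ⌈791/355⌉−⌈678/355⌉ = 3−2 = 1  ← one
n=7: ⌈904/355⌉−⌈791/355⌉ = 3−3 = 0
n=8: ⌈1017/355⌉−⌈904/355⌉ = 3−3 = 0
n=9: ⌈1130/355⌉−⌈1017/355⌉ = 4−3 = 1  ← one
n=10: ⌈1243/355⌉−⌈1130/355⌉ = 4−4 = 0
n=11: ⌈1356/355⌉−⌈1243/355⌉ = 4−4 = 0
n=12: ⌈1469/355⌉−⌈1356/355⌉ = 5−4 = 1  ← one
positions of the first 5 ones: 0 3 6 9 12


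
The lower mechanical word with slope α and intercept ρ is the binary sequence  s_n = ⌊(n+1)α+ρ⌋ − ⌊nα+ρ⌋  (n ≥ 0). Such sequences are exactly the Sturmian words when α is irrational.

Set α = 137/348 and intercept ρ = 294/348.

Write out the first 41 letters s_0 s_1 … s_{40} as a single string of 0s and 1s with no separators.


n=0: ⌊(1·137+294)/348⌋ − ⌊(0·137+294)/348⌋ = ⌊431/348⌋ − ⌊294/348⌋ = 1 − 0 = 1
n=1: ⌊(2·137+294)/348⌋ − ⌊(1·137+294)/348⌋ = ⌊568/348⌋ − ⌊431/348⌋ = 1 − 1 = 0
n=2: ⌊(3·137+294)/348⌋ − ⌊(2·137+294)/348⌋ = ⌊705/348⌋ − ⌊568/348⌋ = 2 − 1 = 1
n=3: ⌊(4·137+294)/348⌋ − ⌊(3·137+294)/348⌋ = ⌊842/348⌋ − ⌊705/348⌋ = 2 − 2 = 0
n=4: ⌊(5·137+294)/348⌋ − ⌊(4·137+294)/348⌋ = ⌊979/348⌋ − ⌊842/348⌋ = 2 − 2 = 0
n=5: ⌊(6·137+294)/348⌋ − ⌊(5·137+294)/348⌋ = ⌊1116/348⌋ − ⌊979/348⌋ = 3 − 2 = 1
n=6: ⌊(7·137+294)/348⌋ − ⌊(6·137+294)/348⌋ = ⌊1253/348⌋ − ⌊1116/348⌋ = 3 − 3 = 0
n=7: ⌊(8·137+294)/348⌋ − ⌊(7·137+294)/348⌋ = ⌊1390/348⌋ − ⌊1253/348⌋ = 3 − 3 = 0
n=8: ⌊(9·137+294)/348⌋ − ⌊(8·137+294)/348⌋ = ⌊1527/348⌋ − ⌊1390/348⌋ = 4 − 3 = 1
n=9: ⌊(10·137+294)/348⌋ − ⌊(9·137+294)/348⌋ = ⌊1664/348⌋ − ⌊1527/348⌋ = 4 − 4 = 0
n=10: ⌊(11·137+294)/348⌋ − ⌊(10·137+294)/348⌋ = ⌊1801/348⌋ − ⌊1664/348⌋ = 5 − 4 = 1
n=11: ⌊(12·137+294)/348⌋ − ⌊(11·137+294)/348⌋ = ⌊1938/348⌋ − ⌊1801/348⌋ = 5 − 5 = 0
n=12: ⌊(13·137+294)/348⌋ − ⌊(12·137+294)/348⌋ = ⌊2075/348⌋ − ⌊1938/348⌋ = 5 − 5 = 0
n=13: ⌊(14·137+294)/348⌋ − ⌊(13·137+294)/348⌋ = ⌊2212/348⌋ − ⌊2075/348⌋ = 6 − 5 = 1
n=14: ⌊(15·137+294)/348⌋ − ⌊(14·137+294)/348⌋ = ⌊2349/348⌋ − ⌊2212/348⌋ = 6 − 6 = 0
n=15: ⌊(16·137+294)/348⌋ − ⌊(15·137+294)/348⌋ = ⌊2486/348⌋ − ⌊2349/348⌋ = 7 − 6 = 1
n=16: ⌊(17·137+294)/348⌋ − ⌊(16·137+294)/348⌋ = ⌊2623/348⌋ − ⌊2486/348⌋ = 7 − 7 = 0
n=17: ⌊(18·137+294)/348⌋ − ⌊(17·137+294)/348⌋ = ⌊2760/348⌋ − ⌊2623/348⌋ = 7 − 7 = 0
n=18: ⌊(19·137+294)/348⌋ − ⌊(18·137+294)/348⌋ = ⌊2897/348⌋ − ⌊2760/348⌋ = 8 − 7 = 1
n=19: ⌊(20·137+294)/348⌋ − ⌊(19·137+294)/348⌋ = ⌊3034/348⌋ − ⌊2897/348⌋ = 8 − 8 = 0
n=20: ⌊(21·137+294)/348⌋ − ⌊(20·137+294)/348⌋ = ⌊3171/348⌋ − ⌊3034/348⌋ = 9 − 8 = 1
n=21: ⌊(22·137+294)/348⌋ − ⌊(21·137+294)/348⌋ = ⌊3308/348⌋ − ⌊3171/348⌋ = 9 − 9 = 0
n=22: ⌊(23·137+294)/348⌋ − ⌊(22·137+294)/348⌋ = ⌊3445/348⌋ − ⌊3308/348⌋ = 9 − 9 = 0
n=23: ⌊(24·137+294)/348⌋ − ⌊(23·137+294)/348⌋ = ⌊3582/348⌋ − ⌊3445/348⌋ = 10 − 9 = 1
n=24: ⌊(25·137+294)/348⌋ − ⌊(24·137+294)/348⌋ = ⌊3719/348⌋ − ⌊3582/348⌋ = 10 − 10 = 0
n=25: ⌊(26·137+294)/348⌋ − ⌊(25·137+294)/348⌋ = ⌊3856/348⌋ − ⌊3719/348⌋ = 11 − 10 = 1
n=26: ⌊(27·137+294)/348⌋ − ⌊(26·137+294)/348⌋ = ⌊3993/348⌋ − ⌊3856/348⌋ = 11 − 11 = 0
n=27: ⌊(28·137+294)/348⌋ − ⌊(27·137+294)/348⌋ = ⌊4130/348⌋ − ⌊3993/348⌋ = 11 − 11 = 0
n=28: ⌊(29·137+294)/348⌋ − ⌊(28·137+294)/348⌋ = ⌊4267/348⌋ − ⌊4130/348⌋ = 12 − 11 = 1
n=29: ⌊(30·137+294)/348⌋ − ⌊(29·137+294)/348⌋ = ⌊4404/348⌋ − ⌊4267/348⌋ = 12 − 12 = 0
n=30: ⌊(31·137+294)/348⌋ − ⌊(30·137+294)/348⌋ = ⌊4541/348⌋ − ⌊4404/348⌋ = 13 − 12 = 1
n=31: ⌊(32·137+294)/348⌋ − ⌊(31·137+294)/348⌋ = ⌊4678/348⌋ − ⌊4541/348⌋ = 13 − 13 = 0
n=32: ⌊(33·137+294)/348⌋ − ⌊(32·137+294)/348⌋ = ⌊4815/348⌋ − ⌊4678/348⌋ = 13 − 13 = 0
n=33: ⌊(34·137+294)/348⌋ − ⌊(33·137+294)/348⌋ = ⌊4952/348⌋ − ⌊4815/348⌋ = 14 − 13 = 1
n=34: ⌊(35·137+294)/348⌋ − ⌊(34·137+294)/348⌋ = ⌊5089/348⌋ − ⌊4952/348⌋ = 14 − 14 = 0
n=35: ⌊(36·137+294)/348⌋ − ⌊(35·137+294)/348⌋ = ⌊5226/348⌋ − ⌊5089/348⌋ = 15 − 14 = 1
n=36: ⌊(37·137+294)/348⌋ − ⌊(36·137+294)/348⌋ = ⌊5363/348⌋ − ⌊5226/348⌋ = 15 − 15 = 0
n=37: ⌊(38·137+294)/348⌋ − ⌊(37·137+294)/348⌋ = ⌊5500/348⌋ − ⌊5363/348⌋ = 15 − 15 = 0
n=38: ⌊(39·137+294)/348⌋ − ⌊(38·137+294)/348⌋ = ⌊5637/348⌋ − ⌊5500/348⌋ = 16 − 15 = 1
n=39: ⌊(40·137+294)/348⌋ − ⌊(39·137+294)/348⌋ = ⌊5774/348⌋ − ⌊5637/348⌋ = 16 − 16 = 0
n=40: ⌊(41·137+294)/348⌋ − ⌊(40·137+294)/348⌋ = ⌊5911/348⌋ − ⌊5774/348⌋ = 16 − 16 = 0

10100100101001010010100101001010010100100


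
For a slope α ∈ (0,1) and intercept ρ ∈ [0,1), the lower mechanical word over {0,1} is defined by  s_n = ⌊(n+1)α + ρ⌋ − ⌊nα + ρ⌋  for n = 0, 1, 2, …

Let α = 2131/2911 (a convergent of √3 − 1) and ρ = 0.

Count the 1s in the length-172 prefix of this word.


#1s = Σ_{n=0}^{171} s_n = Σ_{n=0}^{171} (⌊(n+1)α+ρ⌋ − ⌊nα+ρ⌋)
the sum telescopes: every ⌊nα+ρ⌋ with 0 < n < 172 appears once with + and once with −, leaving ⌊172α+ρ⌋ − ⌊0·α+ρ⌋
172α + ρ = (172·2131) / 2911 = 366532/2911
ρ = 0/2911
⌊366532/2911⌋ = 125,  ⌊0/2911⌋ = 0
#1s = 125 − 0 = 125

125


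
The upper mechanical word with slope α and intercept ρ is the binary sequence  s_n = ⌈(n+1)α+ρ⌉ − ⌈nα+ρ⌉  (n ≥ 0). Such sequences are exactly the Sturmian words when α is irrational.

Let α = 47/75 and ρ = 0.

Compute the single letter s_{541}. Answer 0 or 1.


0

(n+1)α + ρ = (542·47) / 75 = 25474/75
nα + ρ     = (541·47) / 75 = 25427/75
⌈25474/75⌉ = 340,  ⌈25427/75⌉ = 340
s_{541} = 340 − 340 = 0


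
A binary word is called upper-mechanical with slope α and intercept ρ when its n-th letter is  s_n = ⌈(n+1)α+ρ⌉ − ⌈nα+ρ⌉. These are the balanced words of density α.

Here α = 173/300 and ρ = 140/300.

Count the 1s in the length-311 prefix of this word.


#1s = Σ_{n=0}^{310} s_n = Σ_{n=0}^{310} (⌈(n+1)α+ρ⌉ − ⌈nα+ρ⌉)
the sum telescopes: every ⌈nα+ρ⌉ with 0 < n < 311 appears once with + and once with −, leaving ⌈311α+ρ⌉ − ⌈0·α+ρ⌉
311α + ρ = (311·173 + 140) / 300 = 53943/300
ρ = 140/300
⌈53943/300⌉ = 180,  ⌈140/300⌉ = 1
#1s = 180 − 1 = 179

179


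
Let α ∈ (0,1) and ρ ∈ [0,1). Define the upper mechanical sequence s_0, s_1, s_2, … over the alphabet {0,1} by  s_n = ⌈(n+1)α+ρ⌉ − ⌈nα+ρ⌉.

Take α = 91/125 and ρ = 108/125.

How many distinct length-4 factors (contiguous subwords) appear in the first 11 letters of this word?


t_n = ⌈(n·91+108)/125⌉ for n = 0 … 11:
  n=0…9: ⌈108/125⌉=1 ⌈199/125⌉=2 ⌈290/125⌉=3 ⌈381/125⌉=4 ⌈472/125⌉=4 ⌈563/125⌉=5 ⌈654/125⌉=6 ⌈745/125⌉=6 ⌈836/125⌉=7 ⌈927/125⌉=8
  n=10…11: ⌈1018/125⌉=9 ⌈1109/125⌉=9
s_n = t_(n+1) − t_n for n = 0 … 10 gives
prefix = 11101101110
slide a length-4 window over [0..3] … [7..10] (8 windows); first occurrence of each distinct factor:
  [  0..  3] 1110
  [  1..  4] 1101
  [  2..  5] 1011
  [  3..  6] 0110
  [  6..  9] 0111
  (the other 3 windows repeat one of these)
distinct factors: {0110, 0111, 1011, 1101, 1110}
count = 5  (Sturmian bound for length 4 is 5)

5


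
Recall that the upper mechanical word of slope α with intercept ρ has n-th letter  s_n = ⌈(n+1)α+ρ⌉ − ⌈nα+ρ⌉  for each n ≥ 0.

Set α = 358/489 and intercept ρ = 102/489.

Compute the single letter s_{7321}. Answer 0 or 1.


1

(n+1)α + ρ = (7322·358 + 102) / 489 = 2621378/489
nα + ρ     = (7321·358 + 102) / 489 = 2621020/489
⌈2621378/489⌉ = 5361,  ⌈2621020/489⌉ = 5360
s_{7321} = 5361 − 5360 = 1


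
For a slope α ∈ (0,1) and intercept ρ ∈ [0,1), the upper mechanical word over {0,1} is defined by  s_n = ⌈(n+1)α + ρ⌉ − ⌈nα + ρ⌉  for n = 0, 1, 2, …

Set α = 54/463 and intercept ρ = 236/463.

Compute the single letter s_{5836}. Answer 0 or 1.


(n+1)α + ρ = (5837·54 + 236) / 463 = 315434/463
nα + ρ     = (5836·54 + 236) / 463 = 315380/463
⌈315434/463⌉ = 682,  ⌈315380/463⌉ = 682
s_{5836} = 682 − 682 = 0

0


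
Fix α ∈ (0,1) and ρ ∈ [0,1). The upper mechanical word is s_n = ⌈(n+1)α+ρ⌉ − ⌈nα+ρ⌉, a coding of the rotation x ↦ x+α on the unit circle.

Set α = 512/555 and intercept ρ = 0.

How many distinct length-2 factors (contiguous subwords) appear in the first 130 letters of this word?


3

t_n = ⌈(n·512)/555⌉ for n = 0 … 130:
  n=0…9: ⌈0/555⌉=0 ⌈512/555⌉=1 ⌈1024/555⌉=2 ⌈1536/555⌉=3 ⌈2048/555⌉=4 ⌈2560/555⌉=5 ⌈3072/555⌉=6 ⌈3584/555⌉=7 ⌈4096/555⌉=8 ⌈4608/555⌉=9
  n=10…19: ⌈5120/555⌉=10 ⌈5632/555⌉=11 ⌈6144/555⌉=12 ⌈6656/555⌉=12 ⌈7168/555⌉=13 ⌈7680/555⌉=14 ⌈8192/555⌉=15 ⌈8704/555⌉=16 ⌈9216/555⌉=17 ⌈9728/555⌉=18
  n=20…29: ⌈10240/555⌉=19 ⌈10752/555⌉=20 ⌈11264/555⌉=21 ⌈11776/555⌉=22 ⌈12288/555⌉=23 ⌈12800/555⌉=24 ⌈13312/555⌉=24 ⌈13824/555⌉=25 ⌈14336/555⌉=26 ⌈14848/555⌉=27
  n=30…39: ⌈15360/555⌉=28 ⌈15872/555⌉=29 ⌈16384/555⌉=30 ⌈16896/555⌉=31 ⌈17408/555⌉=32 ⌈17920/555⌉=33 ⌈18432/555⌉=34 ⌈18944/555⌉=35 ⌈19456/555⌉=36 ⌈19968/555⌉=36
  n=40…49: ⌈20480/555⌉=37 ⌈20992/555⌉=38 ⌈21504/555⌉=39 ⌈22016/555⌉=40 ⌈22528/555⌉=41 ⌈23040/555⌉=42 ⌈23552/555⌉=43 ⌈24064/555⌉=44 ⌈24576/555⌉=45 ⌈25088/555⌉=46
  n=50…59: ⌈25600/555⌉=47 ⌈26112/555⌉=48 ⌈26624/555⌉=48 ⌈27136/555⌉=49 ⌈27648/555⌉=50 ⌈28160/555⌉=51 ⌈28672/555⌉=52 ⌈29184/555⌉=53 ⌈29696/555⌉=54 ⌈30208/555⌉=55
  n=60…69: ⌈30720/555⌉=56 ⌈31232/555⌉=57 ⌈31744/555⌉=58 ⌈32256/555⌉=59 ⌈32768/555⌉=60 ⌈33280/555⌉=60 ⌈33792/555⌉=61 ⌈34304/555⌉=62 ⌈34816/555⌉=63 ⌈35328/555⌉=64
  n=70…79: ⌈35840/555⌉=65 ⌈36352/555⌉=66 ⌈36864/555⌉=67 ⌈37376/555⌉=68 ⌈37888/555⌉=69 ⌈38400/555⌉=70 ⌈38912/555⌉=71 ⌈39424/555⌉=72 ⌈39936/555⌉=72 ⌈40448/555⌉=73
  n=80…89: ⌈40960/555⌉=74 ⌈41472/555⌉=75 ⌈41984/555⌉=76 ⌈42496/555⌉=77 ⌈43008/555⌉=78 ⌈43520/555⌉=79 ⌈44032/555⌉=80 ⌈44544/555⌉=81 ⌈45056/555⌉=82 ⌈45568/555⌉=83
  n=90…99: ⌈46080/555⌉=84 ⌈46592/555⌉=84 ⌈47104/555⌉=85 ⌈47616/555⌉=86 ⌈48128/555⌉=87 ⌈48640/555⌉=88 ⌈49152/555⌉=89 ⌈49664/555⌉=90 ⌈50176/555⌉=91 ⌈50688/555⌉=92
  n=100…109: ⌈51200/555⌉=93 ⌈51712/555⌉=94 ⌈52224/555⌉=95 ⌈52736/555⌉=96 ⌈53248/555⌉=96 ⌈53760/555⌉=97 ⌈54272/555⌉=98 ⌈54784/555⌉=99 ⌈55296/555⌉=100 ⌈55808/555⌉=101
  n=110…119: ⌈56320/555⌉=102 ⌈56832/555⌉=103 ⌈57344/555⌉=104 ⌈57856/555⌉=105 ⌈58368/555⌉=106 ⌈58880/555⌉=107 ⌈59392/555⌉=108 ⌈59904/555⌉=108 ⌈60416/555⌉=109 ⌈60928/555⌉=110
  n=120…129: ⌈61440/555⌉=111 ⌈61952/555⌉=112 ⌈62464/555⌉=113 ⌈62976/555⌉=114 ⌈63488/555⌉=115 ⌈64000/555⌉=116 ⌈64512/555⌉=117 ⌈65024/555⌉=118 ⌈65536/555⌉=119 ⌈66048/555⌉=120
  n=130: ⌈66560/555⌉=120
s_n = t_(n+1) − t_n for n = 0 … 129 gives
prefix = 1111111111110111111111111011111111111101111111111110111111111111011111111111101111111111110111111111111011111111111101111111111110
slide a length-2 window over [0..1] … [128..129] (129 windows); first occurrence of each distinct factor:
  [  0..  1] 11
  [ 11.. 12] 10
  [ 12.. 13] 01
  (the other 126 windows repeat one of these)
distinct factors: {01, 10, 11}
count = 3  (Sturmian bound for length 2 is 3)


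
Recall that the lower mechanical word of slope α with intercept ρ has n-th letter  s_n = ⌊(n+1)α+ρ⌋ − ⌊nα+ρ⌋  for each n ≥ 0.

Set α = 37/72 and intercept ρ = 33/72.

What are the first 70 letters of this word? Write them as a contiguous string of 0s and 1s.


n=0: ⌊(1·37+33)/72⌋ − ⌊(0·37+33)/72⌋ = ⌊70/72⌋ − ⌊33/72⌋ = 0 − 0 = 0
n=1: ⌊(2·37+33)/72⌋ − ⌊(1·37+33)/72⌋ = ⌊107/72⌋ − ⌊70/72⌋ = 1 − 0 = 1
n=2: ⌊(3·37+33)/72⌋ − ⌊(2·37+33)/72⌋ = ⌊144/72⌋ − ⌊107/72⌋ = 2 − 1 = 1
n=3: ⌊(4·37+33)/72⌋ − ⌊(3·37+33)/72⌋ = ⌊181/72⌋ − ⌊144/72⌋ = 2 − 2 = 0
n=4: ⌊(5·37+33)/72⌋ − ⌊(4·37+33)/72⌋ = ⌊218/72⌋ − ⌊181/72⌋ = 3 − 2 = 1
n=5: ⌊(6·37+33)/72⌋ − ⌊(5·37+33)/72⌋ = ⌊255/72⌋ − ⌊218/72⌋ = 3 − 3 = 0
n=6: ⌊(7·37+33)/72⌋ − ⌊(6·37+33)/72⌋ = ⌊292/72⌋ − ⌊255/72⌋ = 4 − 3 = 1
n=7: ⌊(8·37+33)/72⌋ − ⌊(7·37+33)/72⌋ = ⌊329/72⌋ − ⌊292/72⌋ = 4 − 4 = 0
n=8: ⌊(9·37+33)/72⌋ − ⌊(8·37+33)/72⌋ = ⌊366/72⌋ − ⌊329/72⌋ = 5 − 4 = 1
n=9: ⌊(10·37+33)/72⌋ − ⌊(9·37+33)/72⌋ = ⌊403/72⌋ − ⌊366/72⌋ = 5 − 5 = 0
n=10: ⌊(11·37+33)/72⌋ − ⌊(10·37+33)/72⌋ = ⌊440/72⌋ − ⌊403/72⌋ = 6 − 5 = 1
n=11: ⌊(12·37+33)/72⌋ − ⌊(11·37+33)/72⌋ = ⌊477/72⌋ − ⌊440/72⌋ = 6 − 6 = 0
n=12: ⌊(13·37+33)/72⌋ − ⌊(12·37+33)/72⌋ = ⌊514/72⌋ − ⌊477/72⌋ = 7 − 6 = 1
n=13: ⌊(14·37+33)/72⌋ − ⌊(13·37+33)/72⌋ = ⌊551/72⌋ − ⌊514/72⌋ = 7 − 7 = 0
n=14: ⌊(15·37+33)/72⌋ − ⌊(14·37+33)/72⌋ = ⌊588/72⌋ − ⌊551/72⌋ = 8 − 7 = 1
n=15: ⌊(16·37+33)/72⌋ − ⌊(15·37+33)/72⌋ = ⌊625/72⌋ − ⌊588/72⌋ = 8 − 8 = 0
n=16: ⌊(17·37+33)/72⌋ − ⌊(16·37+33)/72⌋ = ⌊662/72⌋ − ⌊625/72⌋ = 9 − 8 = 1
n=17: ⌊(18·37+33)/72⌋ − ⌊(17·37+33)/72⌋ = ⌊699/72⌋ − ⌊662/72⌋ = 9 − 9 = 0
n=18: ⌊(19·37+33)/72⌋ − ⌊(18·37+33)/72⌋ = ⌊736/72⌋ − ⌊699/72⌋ = 10 − 9 = 1
n=19: ⌊(20·37+33)/72⌋ − ⌊(19·37+33)/72⌋ = ⌊773/72⌋ − ⌊736/72⌋ = 10 − 10 = 0
n=20: ⌊(21·37+33)/72⌋ − ⌊(20·37+33)/72⌋ = ⌊810/72⌋ − ⌊773/72⌋ = 11 − 10 = 1
n=21: ⌊(22·37+33)/72⌋ − ⌊(21·37+33)/72⌋ = ⌊847/72⌋ − ⌊810/72⌋ = 11 − 11 = 0
n=22: ⌊(23·37+33)/72⌋ − ⌊(22·37+33)/72⌋ = ⌊884/72⌋ − ⌊847/72⌋ = 12 − 11 = 1
n=23: ⌊(24·37+33)/72⌋ − ⌊(23·37+33)/72⌋ = ⌊921/72⌋ − ⌊884/72⌋ = 12 − 12 = 0
n=24: ⌊(25·37+33)/72⌋ − ⌊(24·37+33)/72⌋ = ⌊958/72⌋ − ⌊921/72⌋ = 13 − 12 = 1
n=25: ⌊(26·37+33)/72⌋ − ⌊(25·37+33)/72⌋ = ⌊995/72⌋ − ⌊958/72⌋ = 13 − 13 = 0
n=26: ⌊(27·37+33)/72⌋ − ⌊(26·37+33)/72⌋ = ⌊1032/72⌋ − ⌊995/72⌋ = 14 − 13 = 1
n=27: ⌊(28·37+33)/72⌋ − ⌊(27·37+33)/72⌋ = ⌊1069/72⌋ − ⌊1032/72⌋ = 14 − 14 = 0
n=28: ⌊(29·37+33)/72⌋ − ⌊(28·37+33)/72⌋ = ⌊1106/72⌋ − ⌊1069/72⌋ = 15 − 14 = 1
n=29: ⌊(30·37+33)/72⌋ − ⌊(29·37+33)/72⌋ = ⌊1143/72⌋ − ⌊1106/72⌋ = 15 − 15 = 0
n=30: ⌊(31·37+33)/72⌋ − ⌊(30·37+33)/72⌋ = ⌊1180/72⌋ − ⌊1143/72⌋ = 16 − 15 = 1
n=31: ⌊(32·37+33)/72⌋ − ⌊(31·37+33)/72⌋ = ⌊1217/72⌋ − ⌊1180/72⌋ = 16 − 16 = 0
n=32: ⌊(33·37+33)/72⌋ − ⌊(32·37+33)/72⌋ = ⌊1254/72⌋ − ⌊1217/72⌋ = 17 − 16 = 1
n=33: ⌊(34·37+33)/72⌋ − ⌊(33·37+33)/72⌋ = ⌊1291/72⌋ − ⌊1254/72⌋ = 17 − 17 = 0
n=34: ⌊(35·37+33)/72⌋ − ⌊(34·37+33)/72⌋ = ⌊1328/72⌋ − ⌊1291/72⌋ = 18 − 17 = 1
n=35: ⌊(36·37+33)/72⌋ − ⌊(35·37+33)/72⌋ = ⌊1365/72⌋ − ⌊1328/72⌋ = 18 − 18 = 0
n=36: ⌊(37·37+33)/72⌋ − ⌊(36·37+33)/72⌋ = ⌊1402/72⌋ − ⌊1365/72⌋ = 19 − 18 = 1
n=37: ⌊(38·37+33)/72⌋ − ⌊(37·37+33)/72⌋ = ⌊1439/72⌋ − ⌊1402/72⌋ = 19 − 19 = 0
n=38: ⌊(39·37+33)/72⌋ − ⌊(38·37+33)/72⌋ = ⌊1476/72⌋ − ⌊1439/72⌋ = 20 − 19 = 1
n=39: ⌊(40·37+33)/72⌋ − ⌊(39·37+33)/72⌋ = ⌊1513/72⌋ − ⌊1476/72⌋ = 21 − 20 = 1
n=40: ⌊(41·37+33)/72⌋ − ⌊(40·37+33)/72⌋ = ⌊1550/72⌋ − ⌊1513/72⌋ = 21 − 21 = 0
n=41: ⌊(42·37+33)/72⌋ − ⌊(41·37+33)/72⌋ = ⌊1587/72⌋ − ⌊1550/72⌋ = 22 − 21 = 1
n=42: ⌊(43·37+33)/72⌋ − ⌊(42·37+33)/72⌋ = ⌊1624/72⌋ − ⌊1587/72⌋ = 22 − 22 = 0
n=43: ⌊(44·37+33)/72⌋ − ⌊(43·37+33)/72⌋ = ⌊1661/72⌋ − ⌊1624/72⌋ = 23 − 22 = 1
n=44: ⌊(45·37+33)/72⌋ − ⌊(44·37+33)/72⌋ = ⌊1698/72⌋ − ⌊1661/72⌋ = 23 − 23 = 0
n=45: ⌊(46·37+33)/72⌋ − ⌊(45·37+33)/72⌋ = ⌊1735/72⌋ − ⌊1698/72⌋ = 24 − 23 = 1
n=46: ⌊(47·37+33)/72⌋ − ⌊(46·37+33)/72⌋ = ⌊1772/72⌋ − ⌊1735/72⌋ = 24 − 24 = 0
n=47: ⌊(48·37+33)/72⌋ − ⌊(47·37+33)/72⌋ = ⌊1809/72⌋ − ⌊1772/72⌋ = 25 − 24 = 1
n=48: ⌊(49·37+33)/72⌋ − ⌊(48·37+33)/72⌋ = ⌊1846/72⌋ − ⌊1809/72⌋ = 25 − 25 = 0
n=49: ⌊(50·37+33)/72⌋ − ⌊(49·37+33)/72⌋ = ⌊1883/72⌋ − ⌊1846/72⌋ = 26 − 25 = 1
n=50: ⌊(51·37+33)/72⌋ − ⌊(50·37+33)/72⌋ = ⌊1920/72⌋ − ⌊1883/72⌋ = 26 − 26 = 0
n=51: ⌊(52·37+33)/72⌋ − ⌊(51·37+33)/72⌋ = ⌊1957/72⌋ − ⌊1920/72⌋ = 27 − 26 = 1
n=52: ⌊(53·37+33)/72⌋ − ⌊(52·37+33)/72⌋ = ⌊1994/72⌋ − ⌊1957/72⌋ = 27 − 27 = 0
n=53: ⌊(54·37+33)/72⌋ − ⌊(53·37+33)/72⌋ = ⌊2031/72⌋ − ⌊1994/72⌋ = 28 − 27 = 1
n=54: ⌊(55·37+33)/72⌋ − ⌊(54·37+33)/72⌋ = ⌊2068/72⌋ − ⌊2031/72⌋ = 28 − 28 = 0
n=55: ⌊(56·37+33)/72⌋ − ⌊(55·37+33)/72⌋ = ⌊2105/72⌋ − ⌊2068/72⌋ = 29 − 28 = 1
n=56: ⌊(57·37+33)/72⌋ − ⌊(56·37+33)/72⌋ = ⌊2142/72⌋ − ⌊2105/72⌋ = 29 − 29 = 0
n=57: ⌊(58·37+33)/72⌋ − ⌊(57·37+33)/72⌋ = ⌊2179/72⌋ − ⌊2142/72⌋ = 30 − 29 = 1
n=58: ⌊(59·37+33)/72⌋ − ⌊(58·37+33)/72⌋ = ⌊2216/72⌋ − ⌊2179/72⌋ = 30 − 30 = 0
n=59: ⌊(60·37+33)/72⌋ − ⌊(59·37+33)/72⌋ = ⌊2253/72⌋ − ⌊2216/72⌋ = 31 − 30 = 1
n=60: ⌊(61·37+33)/72⌋ − ⌊(60·37+33)/72⌋ = ⌊2290/72⌋ − ⌊2253/72⌋ = 31 − 31 = 0
n=61: ⌊(62·37+33)/72⌋ − ⌊(61·37+33)/72⌋ = ⌊2327/72⌋ − ⌊2290/72⌋ = 32 − 31 = 1
n=62: ⌊(63·37+33)/72⌋ − ⌊(62·37+33)/72⌋ = ⌊2364/72⌋ − ⌊2327/72⌋ = 32 − 32 = 0
n=63: ⌊(64·37+33)/72⌋ − ⌊(63·37+33)/72⌋ = ⌊2401/72⌋ − ⌊2364/72⌋ = 33 − 32 = 1
n=64: ⌊(65·37+33)/72⌋ − ⌊(64·37+33)/72⌋ = ⌊2438/72⌋ − ⌊2401/72⌋ = 33 − 33 = 0
n=65: ⌊(66·37+33)/72⌋ − ⌊(65·37+33)/72⌋ = ⌊2475/72⌋ − ⌊2438/72⌋ = 34 − 33 = 1
n=66: ⌊(67·37+33)/72⌋ − ⌊(66·37+33)/72⌋ = ⌊2512/72⌋ − ⌊2475/72⌋ = 34 − 34 = 0
n=67: ⌊(68·37+33)/72⌋ − ⌊(67·37+33)/72⌋ = ⌊2549/72⌋ − ⌊2512/72⌋ = 35 − 34 = 1
n=68: ⌊(69·37+33)/72⌋ − ⌊(68·37+33)/72⌋ = ⌊2586/72⌋ − ⌊2549/72⌋ = 35 − 35 = 0
n=69: ⌊(70·37+33)/72⌋ − ⌊(69·37+33)/72⌋ = ⌊2623/72⌋ − ⌊2586/72⌋ = 36 − 35 = 1

0110101010101010101010101010101010101011010101010101010101010101010101


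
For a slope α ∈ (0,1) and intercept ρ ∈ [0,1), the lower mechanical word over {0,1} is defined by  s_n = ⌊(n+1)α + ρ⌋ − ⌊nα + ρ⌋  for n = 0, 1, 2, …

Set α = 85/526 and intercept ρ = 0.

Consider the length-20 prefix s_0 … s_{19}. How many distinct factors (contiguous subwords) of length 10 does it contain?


t_n = ⌊(n·85)/526⌋ for n = 0 … 20:
  n=0…9: ⌊0/526⌋=0 ⌊85/526⌋=0 ⌊170/526⌋=0 ⌊255/526⌋=0 ⌊340/526⌋=0 ⌊425/526⌋=0 ⌊510/526⌋=0 ⌊595/526⌋=1 ⌊680/526⌋=1 ⌊765/526⌋=1
  n=10…19: ⌊850/526⌋=1 ⌊935/526⌋=1 ⌊1020/526⌋=1 ⌊1105/526⌋=2 ⌊1190/526⌋=2 ⌊1275/526⌋=2 ⌊1360/526⌋=2 ⌊1445/526⌋=2 ⌊1530/526⌋=2 ⌊1615/526⌋=3
  n=20: ⌊1700/526⌋=3
s_n = t_(n+1) − t_n for n = 0 … 19 gives
prefix = 00000010000010000010
slide a length-10 window over [0..9] … [10..19] (11 windows); first occurrence of each distinct factor:
  [  0..  9] 0000001000
  [  1.. 10] 0000010000
  [  2.. 11] 0000100000
  [  3.. 12] 0001000001
  [  4.. 13] 0010000010
  [  5.. 14] 0100000100
  [  6.. 15] 1000001000
  (the other 4 windows repeat one of these)
distinct factors: {0000001000, 0000010000, 0000100000, 0001000001, 0010000010, 0100000100, 1000001000}
count = 7  (Sturmian bound for length 10 is 11)

7


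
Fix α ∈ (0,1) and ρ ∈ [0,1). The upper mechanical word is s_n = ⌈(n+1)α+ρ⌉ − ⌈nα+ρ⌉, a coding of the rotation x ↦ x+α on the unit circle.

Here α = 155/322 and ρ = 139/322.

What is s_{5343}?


(n+1)α + ρ = (5344·155 + 139) / 322 = 828459/322
nα + ρ     = (5343·155 + 139) / 322 = 828304/322
⌈828459/322⌉ = 2573,  ⌈828304/322⌉ = 2573
s_{5343} = 2573 − 2573 = 0

0


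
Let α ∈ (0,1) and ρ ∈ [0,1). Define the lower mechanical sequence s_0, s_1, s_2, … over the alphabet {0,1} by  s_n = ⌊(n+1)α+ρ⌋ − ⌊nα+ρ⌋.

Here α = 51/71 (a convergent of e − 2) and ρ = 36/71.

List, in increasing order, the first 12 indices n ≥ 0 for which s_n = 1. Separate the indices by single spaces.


0 2 3 4 6 7 9 10 11 13 14 15

n=0: ⌊87/71⌋−⌊36/71⌋ = 1−0 = 1  ← one
n=1: ⌊138/71⌋−⌊87/71⌋ = 1−1 = 0
n=2: ⌊189/71⌋−⌊138/71⌋ = 2−1 = 1  ← one
n=3: ⌊240/71⌋−⌊189/71⌋ = 3−2 = 1  ← one
n=4: ⌊291/71⌋−⌊240/71⌋ = 4−3 = 1  ← one
n=5: ⌊342/71⌋−⌊291/71⌋ = 4−4 = 0
n=6: ⌊393/71⌋−⌊342/71⌋ = 5−4 = 1  ← one
n=7: ⌊444/71⌋−⌊393/71⌋ = 6−5 = 1  ← one
n=8: ⌊495/71⌋−⌊444/71⌋ = 6−6 = 0
n=9: ⌊546/71⌋−⌊495/71⌋ = 7−6 = 1  ← one
n=10: ⌊597/71⌋−⌊546/71⌋ = 8−7 = 1  ← one
n=11: ⌊648/71⌋−⌊597/71⌋ = 9−8 = 1  ← one
n=12: ⌊699/71⌋−⌊648/71⌋ = 9−9 = 0
n=13: ⌊750/71⌋−⌊699/71⌋ = 10−9 = 1  ← one
n=14: ⌊801/71⌋−⌊750/71⌋ = 11−10 = 1  ← one
n=15: ⌊852/71⌋−⌊801/71⌋ = 12−11 = 1  ← one
positions of the first 12 ones: 0 2 3 4 6 7 9 10 11 13 14 15


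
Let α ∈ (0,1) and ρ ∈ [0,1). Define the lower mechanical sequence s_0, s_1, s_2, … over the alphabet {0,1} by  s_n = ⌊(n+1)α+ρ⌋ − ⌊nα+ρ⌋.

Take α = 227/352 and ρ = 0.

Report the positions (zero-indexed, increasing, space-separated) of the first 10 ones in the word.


1 3 4 6 7 9 10 12 13 15

n=0: ⌊227/352⌋−⌊0/352⌋ = 0−0 = 0
n=1: ⌊454/352⌋−⌊227/352⌋ = 1−0 = 1  ← one
n=2: ⌊681/352⌋−⌊454/352⌋ = 1−1 = 0
n=3: ⌊908/352⌋−⌊681/352⌋ = 2−1 = 1  ← one
n=4: ⌊1135/352⌋−⌊908/352⌋ = 3−2 = 1  ← one
n=5: ⌊1362/352⌋−⌊1135/352⌋ = 3−3 = 0
n=6: ⌊1589/352⌋−⌊1362/352⌋ = 4−3 = 1  ← one
n=7: ⌊1816/352⌋−⌊1589/352⌋ = 5−4 = 1  ← one
n=8: ⌊2043/352⌋−⌊1816/352⌋ = 5−5 = 0
n=9: ⌊2270/352⌋−⌊2043/352⌋ = 6−5 = 1  ← one
n=10: ⌊2497/352⌋−⌊2270/352⌋ = 7−6 = 1  ← one
n=11: ⌊2724/352⌋−⌊2497/352⌋ = 7−7 = 0
n=12: ⌊2951/352⌋−⌊2724/352⌋ = 8−7 = 1  ← one
n=13: ⌊3178/352⌋−⌊2951/352⌋ = 9−8 = 1  ← one
n=14: ⌊3405/352⌋−⌊3178/352⌋ = 9−9 = 0
n=15: ⌊3632/352⌋−⌊3405/352⌋ = 10−9 = 1  ← one
positions of the first 10 ones: 1 3 4 6 7 9 10 12 13 15


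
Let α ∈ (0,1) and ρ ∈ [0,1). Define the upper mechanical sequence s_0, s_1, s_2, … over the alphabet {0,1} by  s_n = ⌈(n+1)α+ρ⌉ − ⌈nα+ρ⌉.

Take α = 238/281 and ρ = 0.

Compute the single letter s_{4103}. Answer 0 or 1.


0

(n+1)α + ρ = (4104·238) / 281 = 976752/281
nα + ρ     = (4103·238) / 281 = 976514/281
⌈976752/281⌉ = 3476,  ⌈976514/281⌉ = 3476
s_{4103} = 3476 − 3476 = 0


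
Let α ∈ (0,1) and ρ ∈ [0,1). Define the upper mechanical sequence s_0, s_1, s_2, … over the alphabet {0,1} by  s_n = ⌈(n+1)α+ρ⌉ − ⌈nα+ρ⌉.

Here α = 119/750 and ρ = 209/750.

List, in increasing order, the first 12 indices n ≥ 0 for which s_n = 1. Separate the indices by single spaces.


n=0: ⌈328/750⌉−⌈209/750⌉ = 1−1 = 0
n=1: ⌈447/750⌉−⌈328/750⌉ = 1−1 = 0
  …
n=4: ⌈804/750⌉−⌈685/750⌉ = 2−1 = 1  ← one
n=5: ⌈923/750⌉−⌈804/750⌉ = 2−2 = 0
n=6: ⌈1042/750⌉−⌈923/750⌉ = 2−2 = 0
  …
n=10: ⌈1518/750⌉−⌈1399/750⌉ = 3−2 = 1  ← one
n=11: ⌈1637/750⌉−⌈1518/750⌉ = 3−3 = 0
n=12: ⌈1756/750⌉−⌈1637/750⌉ = 3−3 = 0
  …
n=17: ⌈2351/750⌉−⌈2232/750⌉ = 4−3 = 1  ← one
n=18: ⌈2470/750⌉−⌈2351/750⌉ = 4−4 = 0
n=19: ⌈2589/750⌉−⌈2470/750⌉ = 4−4 = 0
  …
n=23: ⌈3065/750⌉−⌈2946/750⌉ = 5−4 = 1  ← one
n=24: ⌈3184/750⌉−⌈3065/750⌉ = 5−5 = 0
n=25: ⌈3303/750⌉−⌈3184/750⌉ = 5−5 = 0
  …
n=29: ⌈3779/750⌉−⌈3660/750⌉ = 6−5 = 1  ← one
n=30: ⌈3898/750⌉−⌈3779/750⌉ = 6−6 = 0
n=31: ⌈4017/750⌉−⌈3898/750⌉ = 6−6 = 0
  …
n=36: ⌈4612/750⌉−⌈4493/750⌉ = 7−6 = 1  ← one
n=37: ⌈4731/750⌉−⌈4612/750⌉ = 7−7 = 0
n=38: ⌈4850/750⌉−⌈4731/750⌉ = 7−7 = 0
  …
n=42: ⌈5326/750⌉−⌈5207/750⌉ = 8−7 = 1  ← one
n=43: ⌈5445/750⌉−⌈5326/750⌉ = 8−8 = 0
n=44: ⌈5564/750⌉−⌈5445/750⌉ = 8−8 = 0
  …
n=48: ⌈6040/750⌉−⌈5921/750⌉ = 9−8 = 1  ← one
n=49: ⌈6159/750⌉−⌈6040/750⌉ = 9−9 = 0
n=50: ⌈6278/750⌉−⌈6159/750⌉ = 9−9 = 0
  …
n=54: ⌈6754/750⌉−⌈6635/750⌉ = 10−9 = 1  ← one
n=55: ⌈6873/750⌉−⌈6754/750⌉ = 10−10 = 0
n=56: ⌈6992/750⌉−⌈6873/750⌉ = 10−10 = 0
  …
n=61: ⌈7587/750⌉−⌈7468/750⌉ = 11−10 = 1  ← one
n=62: ⌈7706/750⌉−⌈7587/750⌉ = 11−11 = 0
n=63: ⌈7825/750⌉−⌈7706/750⌉ = 11−11 = 0
  …
n=67: ⌈8301/750⌉−⌈8182/750⌉ = 12−11 = 1  ← one
n=68: ⌈8420/750⌉−⌈8301/750⌉ = 12−12 = 0
n=69: ⌈8539/750⌉−⌈8420/750⌉ = 12−12 = 0
  …
n=73: ⌈9015/750⌉−⌈8896/750⌉ = 13−12 = 1  ← one
positions of the first 12 ones: 4 10 17 23 29 36 42 48 54 61 67 73

4 10 17 23 29 36 42 48 54 61 67 73


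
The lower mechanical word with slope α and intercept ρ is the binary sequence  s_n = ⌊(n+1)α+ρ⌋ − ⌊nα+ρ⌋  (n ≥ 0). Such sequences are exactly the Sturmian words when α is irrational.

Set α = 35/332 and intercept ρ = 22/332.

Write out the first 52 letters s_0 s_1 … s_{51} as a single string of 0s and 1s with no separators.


0000000010000000001000000001000000000100000000100000

n=0: ⌊(1·35+22)/332⌋ − ⌊(0·35+22)/332⌋ = ⌊57/332⌋ − ⌊22/332⌋ = 0 − 0 = 0
n=1: ⌊(2·35+22)/332⌋ − ⌊(1·35+22)/332⌋ = ⌊92/332⌋ − ⌊57/332⌋ = 0 − 0 = 0
n=2: ⌊(3·35+22)/332⌋ − ⌊(2·35+22)/332⌋ = ⌊127/332⌋ − ⌊92/332⌋ = 0 − 0 = 0
n=3: ⌊(4·35+22)/332⌋ − ⌊(3·35+22)/332⌋ = ⌊162/332⌋ − ⌊127/332⌋ = 0 − 0 = 0
n=4: ⌊(5·35+22)/332⌋ − ⌊(4·35+22)/332⌋ = ⌊197/332⌋ − ⌊162/332⌋ = 0 − 0 = 0
n=5: ⌊(6·35+22)/332⌋ − ⌊(5·35+22)/332⌋ = ⌊232/332⌋ − ⌊197/332⌋ = 0 − 0 = 0
n=6: ⌊(7·35+22)/332⌋ − ⌊(6·35+22)/332⌋ = ⌊267/332⌋ − ⌊232/332⌋ = 0 − 0 = 0
n=7: ⌊(8·35+22)/332⌋ − ⌊(7·35+22)/332⌋ = ⌊302/332⌋ − ⌊267/332⌋ = 0 − 0 = 0
n=8: ⌊(9·35+22)/332⌋ − ⌊(8·35+22)/332⌋ = ⌊337/332⌋ − ⌊302/332⌋ = 1 − 0 = 1
n=9: ⌊(10·35+22)/332⌋ − ⌊(9·35+22)/332⌋ = ⌊372/332⌋ − ⌊337/332⌋ = 1 − 1 = 0
n=10: ⌊(11·35+22)/332⌋ − ⌊(10·35+22)/332⌋ = ⌊407/332⌋ − ⌊372/332⌋ = 1 − 1 = 0
n=11: ⌊(12·35+22)/332⌋ − ⌊(11·35+22)/332⌋ = ⌊442/332⌋ − ⌊407/332⌋ = 1 − 1 = 0
n=12: ⌊(13·35+22)/332⌋ − ⌊(12·35+22)/332⌋ = ⌊477/332⌋ − ⌊442/332⌋ = 1 − 1 = 0
n=13: ⌊(14·35+22)/332⌋ − ⌊(13·35+22)/332⌋ = ⌊512/332⌋ − ⌊477/332⌋ = 1 − 1 = 0
n=14: ⌊(15·35+22)/332⌋ − ⌊(14·35+22)/332⌋ = ⌊547/332⌋ − ⌊512/332⌋ = 1 − 1 = 0
n=15: ⌊(16·35+22)/332⌋ − ⌊(15·35+22)/332⌋ = ⌊582/332⌋ − ⌊547/332⌋ = 1 − 1 = 0
n=16: ⌊(17·35+22)/332⌋ − ⌊(16·35+22)/332⌋ = ⌊617/332⌋ − ⌊582/332⌋ = 1 − 1 = 0
n=17: ⌊(18·35+22)/332⌋ − ⌊(17·35+22)/332⌋ = ⌊652/332⌋ − ⌊617/332⌋ = 1 − 1 = 0
n=18: ⌊(19·35+22)/332⌋ − ⌊(18·35+22)/332⌋ = ⌊687/332⌋ − ⌊652/332⌋ = 2 − 1 = 1
n=19: ⌊(20·35+22)/332⌋ − ⌊(19·35+22)/332⌋ = ⌊722/332⌋ − ⌊687/332⌋ = 2 − 2 = 0
n=20: ⌊(21·35+22)/332⌋ − ⌊(20·35+22)/332⌋ = ⌊757/332⌋ − ⌊722/332⌋ = 2 − 2 = 0
n=21: ⌊(22·35+22)/332⌋ − ⌊(21·35+22)/332⌋ = ⌊792/332⌋ − ⌊757/332⌋ = 2 − 2 = 0
n=22: ⌊(23·35+22)/332⌋ − ⌊(22·35+22)/332⌋ = ⌊827/332⌋ − ⌊792/332⌋ = 2 − 2 = 0
n=23: ⌊(24·35+22)/332⌋ − ⌊(23·35+22)/332⌋ = ⌊862/332⌋ − ⌊827/332⌋ = 2 − 2 = 0
n=24: ⌊(25·35+22)/332⌋ − ⌊(24·35+22)/332⌋ = ⌊897/332⌋ − ⌊862/332⌋ = 2 − 2 = 0
n=25: ⌊(26·35+22)/332⌋ − ⌊(25·35+22)/332⌋ = ⌊932/332⌋ − ⌊897/332⌋ = 2 − 2 = 0
n=26: ⌊(27·35+22)/332⌋ − ⌊(26·35+22)/332⌋ = ⌊967/332⌋ − ⌊932/332⌋ = 2 − 2 = 0
n=27: ⌊(28·35+22)/332⌋ − ⌊(27·35+22)/332⌋ = ⌊1002/332⌋ − ⌊967/332⌋ = 3 − 2 = 1
n=28: ⌊(29·35+22)/332⌋ − ⌊(28·35+22)/332⌋ = ⌊1037/332⌋ − ⌊1002/332⌋ = 3 − 3 = 0
n=29: ⌊(30·35+22)/332⌋ − ⌊(29·35+22)/332⌋ = ⌊1072/332⌋ − ⌊1037/332⌋ = 3 − 3 = 0
n=30: ⌊(31·35+22)/332⌋ − ⌊(30·35+22)/332⌋ = ⌊1107/332⌋ − ⌊1072/332⌋ = 3 − 3 = 0
n=31: ⌊(32·35+22)/332⌋ − ⌊(31·35+22)/332⌋ = ⌊1142/332⌋ − ⌊1107/332⌋ = 3 − 3 = 0
n=32: ⌊(33·35+22)/332⌋ − ⌊(32·35+22)/332⌋ = ⌊1177/332⌋ − ⌊1142/332⌋ = 3 − 3 = 0
n=33: ⌊(34·35+22)/332⌋ − ⌊(33·35+22)/332⌋ = ⌊1212/332⌋ − ⌊1177/332⌋ = 3 − 3 = 0
n=34: ⌊(35·35+22)/332⌋ − ⌊(34·35+22)/332⌋ = ⌊1247/332⌋ − ⌊1212/332⌋ = 3 − 3 = 0
n=35: ⌊(36·35+22)/332⌋ − ⌊(35·35+22)/332⌋ = ⌊1282/332⌋ − ⌊1247/332⌋ = 3 − 3 = 0
n=36: ⌊(37·35+22)/332⌋ − ⌊(36·35+22)/332⌋ = ⌊1317/332⌋ − ⌊1282/332⌋ = 3 − 3 = 0
n=37: ⌊(38·35+22)/332⌋ − ⌊(37·35+22)/332⌋ = ⌊1352/332⌋ − ⌊1317/332⌋ = 4 − 3 = 1
n=38: ⌊(39·35+22)/332⌋ − ⌊(38·35+22)/332⌋ = ⌊1387/332⌋ − ⌊1352/332⌋ = 4 − 4 = 0
n=39: ⌊(40·35+22)/332⌋ − ⌊(39·35+22)/332⌋ = ⌊1422/332⌋ − ⌊1387/332⌋ = 4 − 4 = 0
n=40: ⌊(41·35+22)/332⌋ − ⌊(40·35+22)/332⌋ = ⌊1457/332⌋ − ⌊1422/332⌋ = 4 − 4 = 0
n=41: ⌊(42·35+22)/332⌋ − ⌊(41·35+22)/332⌋ = ⌊1492/332⌋ − ⌊1457/332⌋ = 4 − 4 = 0
n=42: ⌊(43·35+22)/332⌋ − ⌊(42·35+22)/332⌋ = ⌊1527/332⌋ − ⌊1492/332⌋ = 4 − 4 = 0
n=43: ⌊(44·35+22)/332⌋ − ⌊(43·35+22)/332⌋ = ⌊1562/332⌋ − ⌊1527/332⌋ = 4 − 4 = 0
n=44: ⌊(45·35+22)/332⌋ − ⌊(44·35+22)/332⌋ = ⌊1597/332⌋ − ⌊1562/332⌋ = 4 − 4 = 0
n=45: ⌊(46·35+22)/332⌋ − ⌊(45·35+22)/332⌋ = ⌊1632/332⌋ − ⌊1597/332⌋ = 4 − 4 = 0
n=46: ⌊(47·35+22)/332⌋ − ⌊(46·35+22)/332⌋ = ⌊1667/332⌋ − ⌊1632/332⌋ = 5 − 4 = 1
n=47: ⌊(48·35+22)/332⌋ − ⌊(47·35+22)/332⌋ = ⌊1702/332⌋ − ⌊1667/332⌋ = 5 − 5 = 0
n=48: ⌊(49·35+22)/332⌋ − ⌊(48·35+22)/332⌋ = ⌊1737/332⌋ − ⌊1702/332⌋ = 5 − 5 = 0
n=49: ⌊(50·35+22)/332⌋ − ⌊(49·35+22)/332⌋ = ⌊1772/332⌋ − ⌊1737/332⌋ = 5 − 5 = 0
n=50: ⌊(51·35+22)/332⌋ − ⌊(50·35+22)/332⌋ = ⌊1807/332⌋ − ⌊1772/332⌋ = 5 − 5 = 0
n=51: ⌊(52·35+22)/332⌋ − ⌊(51·35+22)/332⌋ = ⌊1842/332⌋ − ⌊1807/332⌋ = 5 − 5 = 0


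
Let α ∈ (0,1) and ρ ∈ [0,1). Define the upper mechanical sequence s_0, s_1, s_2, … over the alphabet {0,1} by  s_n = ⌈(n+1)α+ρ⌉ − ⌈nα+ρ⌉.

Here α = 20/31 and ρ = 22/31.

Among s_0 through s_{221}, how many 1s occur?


#1s = Σ_{n=0}^{221} s_n = Σ_{n=0}^{221} (⌈(n+1)α+ρ⌉ − ⌈nα+ρ⌉)
the sum telescopes: every ⌈nα+ρ⌉ with 0 < n < 222 appears once with + and once with −, leaving ⌈222α+ρ⌉ − ⌈0·α+ρ⌉
222α + ρ = (222·20 + 22) / 31 = 4462/31
ρ = 22/31
⌈4462/31⌉ = 144,  ⌈22/31⌉ = 1
#1s = 144 − 1 = 143

143


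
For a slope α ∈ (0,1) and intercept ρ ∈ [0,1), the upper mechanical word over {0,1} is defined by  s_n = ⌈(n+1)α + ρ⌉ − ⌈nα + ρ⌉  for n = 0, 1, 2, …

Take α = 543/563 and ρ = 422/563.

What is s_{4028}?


1

(n+1)α + ρ = (4029·543 + 422) / 563 = 2188169/563
nα + ρ     = (4028·543 + 422) / 563 = 2187626/563
⌈2188169/563⌉ = 3887,  ⌈2187626/563⌉ = 3886
s_{4028} = 3887 − 3886 = 1


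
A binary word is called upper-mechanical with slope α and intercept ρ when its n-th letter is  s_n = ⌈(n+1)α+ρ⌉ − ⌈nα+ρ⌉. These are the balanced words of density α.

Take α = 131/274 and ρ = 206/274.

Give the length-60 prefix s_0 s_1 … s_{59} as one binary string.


101010101010010101010101010101010100101010101010101010101001

n=0: ⌈(1·131+206)/274⌉ − ⌈(0·131+206)/274⌉ = ⌈337/274⌉ − ⌈206/274⌉ = 2 − 1 = 1
n=1: ⌈(2·131+206)/274⌉ − ⌈(1·131+206)/274⌉ = ⌈468/274⌉ − ⌈337/274⌉ = 2 − 2 = 0
n=2: ⌈(3·131+206)/274⌉ − ⌈(2·131+206)/274⌉ = ⌈599/274⌉ − ⌈468/274⌉ = 3 − 2 = 1
n=3: ⌈(4·131+206)/274⌉ − ⌈(3·131+206)/274⌉ = ⌈730/274⌉ − ⌈599/274⌉ = 3 − 3 = 0
n=4: ⌈(5·131+206)/274⌉ − ⌈(4·131+206)/274⌉ = ⌈861/274⌉ − ⌈730/274⌉ = 4 − 3 = 1
n=5: ⌈(6·131+206)/274⌉ − ⌈(5·131+206)/274⌉ = ⌈992/274⌉ − ⌈861/274⌉ = 4 − 4 = 0
n=6: ⌈(7·131+206)/274⌉ − ⌈(6·131+206)/274⌉ = ⌈1123/274⌉ − ⌈992/274⌉ = 5 − 4 = 1
n=7: ⌈(8·131+206)/274⌉ − ⌈(7·131+206)/274⌉ = ⌈1254/274⌉ − ⌈1123/274⌉ = 5 − 5 = 0
n=8: ⌈(9·131+206)/274⌉ − ⌈(8·131+206)/274⌉ = ⌈1385/274⌉ − ⌈1254/274⌉ = 6 − 5 = 1
n=9: ⌈(10·131+206)/274⌉ − ⌈(9·131+206)/274⌉ = ⌈1516/274⌉ − ⌈1385/274⌉ = 6 − 6 = 0
n=10: ⌈(11·131+206)/274⌉ − ⌈(10·131+206)/274⌉ = ⌈1647/274⌉ − ⌈1516/274⌉ = 7 − 6 = 1
n=11: ⌈(12·131+206)/274⌉ − ⌈(11·131+206)/274⌉ = ⌈1778/274⌉ − ⌈1647/274⌉ = 7 − 7 = 0
n=12: ⌈(13·131+206)/274⌉ − ⌈(12·131+206)/274⌉ = ⌈1909/274⌉ − ⌈1778/274⌉ = 7 − 7 = 0
n=13: ⌈(14·131+206)/274⌉ − ⌈(13·131+206)/274⌉ = ⌈2040/274⌉ − ⌈1909/274⌉ = 8 − 7 = 1
n=14: ⌈(15·131+206)/274⌉ − ⌈(14·131+206)/274⌉ = ⌈2171/274⌉ − ⌈2040/274⌉ = 8 − 8 = 0
n=15: ⌈(16·131+206)/274⌉ − ⌈(15·131+206)/274⌉ = ⌈2302/274⌉ − ⌈2171/274⌉ = 9 − 8 = 1
n=16: ⌈(17·131+206)/274⌉ − ⌈(16·131+206)/274⌉ = ⌈2433/274⌉ − ⌈2302/274⌉ = 9 − 9 = 0
n=17: ⌈(18·131+206)/274⌉ − ⌈(17·131+206)/274⌉ = ⌈2564/274⌉ − ⌈2433/274⌉ = 10 − 9 = 1
n=18: ⌈(19·131+206)/274⌉ − ⌈(18·131+206)/274⌉ = ⌈2695/274⌉ − ⌈2564/274⌉ = 10 − 10 = 0
n=19: ⌈(20·131+206)/274⌉ − ⌈(19·131+206)/274⌉ = ⌈2826/274⌉ − ⌈2695/274⌉ = 11 − 10 = 1
n=20: ⌈(21·131+206)/274⌉ − ⌈(20·131+206)/274⌉ = ⌈2957/274⌉ − ⌈2826/274⌉ = 11 − 11 = 0
n=21: ⌈(22·131+206)/274⌉ − ⌈(21·131+206)/274⌉ = ⌈3088/274⌉ − ⌈2957/274⌉ = 12 − 11 = 1
n=22: ⌈(23·131+206)/274⌉ − ⌈(22·131+206)/274⌉ = ⌈3219/274⌉ − ⌈3088/274⌉ = 12 − 12 = 0
n=23: ⌈(24·131+206)/274⌉ − ⌈(23·131+206)/274⌉ = ⌈3350/274⌉ − ⌈3219/274⌉ = 13 − 12 = 1
n=24: ⌈(25·131+206)/274⌉ − ⌈(24·131+206)/274⌉ = ⌈3481/274⌉ − ⌈3350/274⌉ = 13 − 13 = 0
n=25: ⌈(26·131+206)/274⌉ − ⌈(25·131+206)/274⌉ = ⌈3612/274⌉ − ⌈3481/274⌉ = 14 − 13 = 1
n=26: ⌈(27·131+206)/274⌉ − ⌈(26·131+206)/274⌉ = ⌈3743/274⌉ − ⌈3612/274⌉ = 14 − 14 = 0
n=27: ⌈(28·131+206)/274⌉ − ⌈(27·131+206)/274⌉ = ⌈3874/274⌉ − ⌈3743/274⌉ = 15 − 14 = 1
n=28: ⌈(29·131+206)/274⌉ − ⌈(28·131+206)/274⌉ = ⌈4005/274⌉ − ⌈3874/274⌉ = 15 − 15 = 0
n=29: ⌈(30·131+206)/274⌉ − ⌈(29·131+206)/274⌉ = ⌈4136/274⌉ − ⌈4005/274⌉ = 16 − 15 = 1
n=30: ⌈(31·131+206)/274⌉ − ⌈(30·131+206)/274⌉ = ⌈4267/274⌉ − ⌈4136/274⌉ = 16 − 16 = 0
n=31: ⌈(32·131+206)/274⌉ − ⌈(31·131+206)/274⌉ = ⌈4398/274⌉ − ⌈4267/274⌉ = 17 − 16 = 1
n=32: ⌈(33·131+206)/274⌉ − ⌈(32·131+206)/274⌉ = ⌈4529/274⌉ − ⌈4398/274⌉ = 17 − 17 = 0
n=33: ⌈(34·131+206)/274⌉ − ⌈(33·131+206)/274⌉ = ⌈4660/274⌉ − ⌈4529/274⌉ = 18 − 17 = 1
n=34: ⌈(35·131+206)/274⌉ − ⌈(34·131+206)/274⌉ = ⌈4791/274⌉ − ⌈4660/274⌉ = 18 − 18 = 0
n=35: ⌈(36·131+206)/274⌉ − ⌈(35·131+206)/274⌉ = ⌈4922/274⌉ − ⌈4791/274⌉ = 18 − 18 = 0
n=36: ⌈(37·131+206)/274⌉ − ⌈(36·131+206)/274⌉ = ⌈5053/274⌉ − ⌈4922/274⌉ = 19 − 18 = 1
n=37: ⌈(38·131+206)/274⌉ − ⌈(37·131+206)/274⌉ = ⌈5184/274⌉ − ⌈5053/274⌉ = 19 − 19 = 0
n=38: ⌈(39·131+206)/274⌉ − ⌈(38·131+206)/274⌉ = ⌈5315/274⌉ − ⌈5184/274⌉ = 20 − 19 = 1
n=39: ⌈(40·131+206)/274⌉ − ⌈(39·131+206)/274⌉ = ⌈5446/274⌉ − ⌈5315/274⌉ = 20 − 20 = 0
n=40: ⌈(41·131+206)/274⌉ − ⌈(40·131+206)/274⌉ = ⌈5577/274⌉ − ⌈5446/274⌉ = 21 − 20 = 1
n=41: ⌈(42·131+206)/274⌉ − ⌈(41·131+206)/274⌉ = ⌈5708/274⌉ − ⌈5577/274⌉ = 21 − 21 = 0
n=42: ⌈(43·131+206)/274⌉ − ⌈(42·131+206)/274⌉ = ⌈5839/274⌉ − ⌈5708/274⌉ = 22 − 21 = 1
n=43: ⌈(44·131+206)/274⌉ − ⌈(43·131+206)/274⌉ = ⌈5970/274⌉ − ⌈5839/274⌉ = 22 − 22 = 0
n=44: ⌈(45·131+206)/274⌉ − ⌈(44·131+206)/274⌉ = ⌈6101/274⌉ − ⌈5970/274⌉ = 23 − 22 = 1
n=45: ⌈(46·131+206)/274⌉ − ⌈(45·131+206)/274⌉ = ⌈6232/274⌉ − ⌈6101/274⌉ = 23 − 23 = 0
n=46: ⌈(47·131+206)/274⌉ − ⌈(46·131+206)/274⌉ = ⌈6363/274⌉ − ⌈6232/274⌉ = 24 − 23 = 1
n=47: ⌈(48·131+206)/274⌉ − ⌈(47·131+206)/274⌉ = ⌈6494/274⌉ − ⌈6363/274⌉ = 24 − 24 = 0
n=48: ⌈(49·131+206)/274⌉ − ⌈(48·131+206)/274⌉ = ⌈6625/274⌉ − ⌈6494/274⌉ = 25 − 24 = 1
n=49: ⌈(50·131+206)/274⌉ − ⌈(49·131+206)/274⌉ = ⌈6756/274⌉ − ⌈6625/274⌉ = 25 − 25 = 0
n=50: ⌈(51·131+206)/274⌉ − ⌈(50·131+206)/274⌉ = ⌈6887/274⌉ − ⌈6756/274⌉ = 26 − 25 = 1
n=51: ⌈(52·131+206)/274⌉ − ⌈(51·131+206)/274⌉ = ⌈7018/274⌉ − ⌈6887/274⌉ = 26 − 26 = 0
n=52: ⌈(53·131+206)/274⌉ − ⌈(52·131+206)/274⌉ = ⌈7149/274⌉ − ⌈7018/274⌉ = 27 − 26 = 1
n=53: ⌈(54·131+206)/274⌉ − ⌈(53·131+206)/274⌉ = ⌈7280/274⌉ − ⌈7149/274⌉ = 27 − 27 = 0
n=54: ⌈(55·131+206)/274⌉ − ⌈(54·131+206)/274⌉ = ⌈7411/274⌉ − ⌈7280/274⌉ = 28 − 27 = 1
n=55: ⌈(56·131+206)/274⌉ − ⌈(55·131+206)/274⌉ = ⌈7542/274⌉ − ⌈7411/274⌉ = 28 − 28 = 0
n=56: ⌈(57·131+206)/274⌉ − ⌈(56·131+206)/274⌉ = ⌈7673/274⌉ − ⌈7542/274⌉ = 29 − 28 = 1
n=57: ⌈(58·131+206)/274⌉ − ⌈(57·131+206)/274⌉ = ⌈7804/274⌉ − ⌈7673/274⌉ = 29 − 29 = 0
n=58: ⌈(59·131+206)/274⌉ − ⌈(58·131+206)/274⌉ = ⌈7935/274⌉ − ⌈7804/274⌉ = 29 − 29 = 0
n=59: ⌈(60·131+206)/274⌉ − ⌈(59·131+206)/274⌉ = ⌈8066/274⌉ − ⌈7935/274⌉ = 30 − 29 = 1
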